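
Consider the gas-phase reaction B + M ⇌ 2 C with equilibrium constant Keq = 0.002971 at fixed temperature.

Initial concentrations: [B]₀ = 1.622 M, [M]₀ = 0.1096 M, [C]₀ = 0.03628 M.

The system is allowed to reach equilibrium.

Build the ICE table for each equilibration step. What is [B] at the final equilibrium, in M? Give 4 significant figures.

[B]_eq = 1.628 M

Q₀ = 0.007404 vs Keq = 0.002971 ⇒ Q>K, reverse
Step 1:
                    B           M           C
  init          1.622      0.1096     0.03628
  Δ          0.006301    0.006301     -0.0126
  eq            1.628      0.1159     0.02368
  solve Keq expr → x = -0.006301; check Q = 0.002971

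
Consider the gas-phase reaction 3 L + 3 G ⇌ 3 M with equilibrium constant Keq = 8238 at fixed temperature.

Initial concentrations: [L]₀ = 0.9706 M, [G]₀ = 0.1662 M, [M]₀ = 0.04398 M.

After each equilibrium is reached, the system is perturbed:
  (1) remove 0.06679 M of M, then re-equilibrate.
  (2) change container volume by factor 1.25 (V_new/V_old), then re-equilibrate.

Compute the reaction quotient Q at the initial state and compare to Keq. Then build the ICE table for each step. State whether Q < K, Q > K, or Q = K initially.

Q₀ = 0.02027 vs Keq = 8238 ⇒ Q<K, forward
Step 1:
                  L         G         M
  Initial    0.9706    0.1662   0.04398
  Change    -0.1542   -0.1542    0.1542
  Equil      0.8164   0.01202    0.1982
  solve Keq expr → x = 0.05139; check Q = 8238
Then remove 0.06679 M of M.
Step 2:
                  L         G         M
  Initial    0.8164   0.01202    0.1314
  Change  -0.003783 -0.003783  0.003783
  Equil      0.8126  0.008235    0.1352
  solve Keq expr → x = 0.001261; check Q = 8238
Then change container volume by factor 1.25 (V_new/V_old).
Step 3:
                  L         G         M
  Initial    0.6501  0.006588    0.1081
  Change   0.001513  0.001513 -0.001513
  Equil      0.6516  0.008101    0.1066
  solve Keq expr → x = -5.0431e-04; check Q = 8238

Q₀ = 0.02027; Q < K (proceeds forward)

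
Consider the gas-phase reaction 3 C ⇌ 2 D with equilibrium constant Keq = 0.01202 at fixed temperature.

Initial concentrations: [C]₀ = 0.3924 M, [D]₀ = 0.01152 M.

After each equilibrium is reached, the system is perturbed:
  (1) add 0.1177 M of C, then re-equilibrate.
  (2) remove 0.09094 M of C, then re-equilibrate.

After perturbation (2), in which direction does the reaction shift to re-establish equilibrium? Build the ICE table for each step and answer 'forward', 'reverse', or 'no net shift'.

Direction: reverse

Q₀ = 0.002196 vs Keq = 0.01202 ⇒ Q<K, forward
Step 1:
                  C         D
  init       0.3924   0.01152
  Δ        -0.02008   0.01339
  eq         0.3723   0.02491
  solve Keq expr → x = 0.006694; check Q = 0.01202
Then add 0.1177 M of C.
Step 2:
                  C         D
  init         0.49   0.02491
  Δ        -0.01626   0.01084
  eq         0.4738   0.03575
  solve Keq expr → x = 0.005422; check Q = 0.01202
Then remove 0.09094 M of C.
Step 3:
                  C         D
  init       0.3828   0.03575
  Δ         0.01272 -0.008478
  eq         0.3955   0.02727
  solve Keq expr → x = -0.004239; check Q = 0.01202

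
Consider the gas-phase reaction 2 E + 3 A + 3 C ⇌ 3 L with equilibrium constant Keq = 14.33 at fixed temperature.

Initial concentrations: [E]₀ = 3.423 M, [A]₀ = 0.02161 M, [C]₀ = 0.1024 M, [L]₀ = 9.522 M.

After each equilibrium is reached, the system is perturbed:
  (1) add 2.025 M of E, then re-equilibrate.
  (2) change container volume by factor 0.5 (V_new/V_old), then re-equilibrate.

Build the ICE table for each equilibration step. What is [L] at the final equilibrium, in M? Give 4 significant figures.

Q₀ = 6.8000e+09 vs Keq = 14.33 ⇒ Q>K, reverse
Step 1:
                    E           A           C           L
  Initial       3.423     0.02161      0.1024       9.522
  Change       0.7315       1.097       1.097      -1.097
  Equil         4.154       1.119         1.2       8.425
  solve Keq expr → x = -0.3657; check Q = 14.33
Then add 2.025 M of E.
Step 2:
                    E           A           C           L
  Initial       6.179       1.119         1.2       8.425
  Change     -0.08721     -0.1308     -0.1308      0.1308
  Equil         6.092       0.988       1.069       8.556
  solve Keq expr → x = 0.04361; check Q = 14.33
Then change container volume by factor 0.5 (V_new/V_old).
Step 3:
                    E           A           C           L
  Initial       12.18       1.976       2.138       17.11
  Change      -0.5688     -0.8532     -0.8532      0.8532
  Equil         11.62       1.123       1.284       17.96
  solve Keq expr → x = 0.2844; check Q = 14.33

[L]_eq = 17.96 M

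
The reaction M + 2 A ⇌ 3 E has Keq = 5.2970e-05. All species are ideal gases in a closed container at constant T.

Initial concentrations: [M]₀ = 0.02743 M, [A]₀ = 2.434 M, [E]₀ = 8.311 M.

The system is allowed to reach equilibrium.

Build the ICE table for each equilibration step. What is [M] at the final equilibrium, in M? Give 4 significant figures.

Q₀ = 3533 vs Keq = 5.2970e-05 ⇒ Q>K, reverse
Step 1:
                    M           A           E
  init        0.02743       2.434       8.311
  Δ             2.701       5.403      -8.104
  eq            2.729       7.837      0.2071
  solve Keq expr → x = -2.701; check Q = 5.2970e-05

[M]_eq = 2.729 M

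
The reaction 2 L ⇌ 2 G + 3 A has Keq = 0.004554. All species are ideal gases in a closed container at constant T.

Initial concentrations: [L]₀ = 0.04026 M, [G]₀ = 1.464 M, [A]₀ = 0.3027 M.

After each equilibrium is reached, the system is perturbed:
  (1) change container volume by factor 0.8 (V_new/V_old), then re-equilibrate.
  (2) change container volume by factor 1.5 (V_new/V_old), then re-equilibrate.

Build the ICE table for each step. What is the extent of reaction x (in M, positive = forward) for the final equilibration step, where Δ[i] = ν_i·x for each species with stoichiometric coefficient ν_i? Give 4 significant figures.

x = 0.004875 M

Q₀ = 36.68 vs Keq = 0.004554 ⇒ Q>K, reverse
Step 1:
                    L           G           A
  init        0.04026       1.464      0.3027
  Δ             0.169      -0.169     -0.2535
  eq           0.2093       1.295     0.04918
  solve Keq expr → x = -0.08451; check Q = 0.004554
Then change container volume by factor 0.8 (V_new/V_old).
Step 2:
                    L           G           A
  init         0.2616       1.619     0.06147
  Δ          0.007472   -0.007472    -0.01121
  eq           0.2691       1.611     0.05026
  solve Keq expr → x = -0.003736; check Q = 0.004554
Then change container volume by factor 1.5 (V_new/V_old).
Step 3:
                    L           G           A
  init         0.1794       1.074     0.03351
  Δ          -0.00975     0.00975     0.01463
  eq           0.1696       1.084     0.04814
  solve Keq expr → x = 0.004875; check Q = 0.004554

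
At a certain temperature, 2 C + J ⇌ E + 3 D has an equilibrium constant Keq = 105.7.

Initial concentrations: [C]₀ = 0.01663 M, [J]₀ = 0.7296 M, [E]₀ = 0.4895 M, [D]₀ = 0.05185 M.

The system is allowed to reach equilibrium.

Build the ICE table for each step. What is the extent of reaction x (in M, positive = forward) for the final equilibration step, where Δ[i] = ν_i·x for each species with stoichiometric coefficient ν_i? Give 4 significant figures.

x = 0.007497 M

Q₀ = 0.3382 vs Keq = 105.7 ⇒ Q<K, forward
Step 1:
                    C           J           E           D
  init        0.01663      0.7296      0.4895     0.05185
  Δ          -0.01499   -0.007497    0.007497     0.02249
  eq         0.001636      0.7221       0.497     0.07434
  solve Keq expr → x = 0.007497; check Q = 105.7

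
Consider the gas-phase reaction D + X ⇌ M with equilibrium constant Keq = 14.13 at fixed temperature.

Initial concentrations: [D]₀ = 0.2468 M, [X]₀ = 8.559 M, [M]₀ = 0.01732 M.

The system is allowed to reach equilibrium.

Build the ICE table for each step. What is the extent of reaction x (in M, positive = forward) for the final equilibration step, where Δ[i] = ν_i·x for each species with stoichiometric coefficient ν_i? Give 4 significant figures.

Q₀ = 0.008199 vs Keq = 14.13 ⇒ Q<K, forward
Step 1:
                   D          X          M
  init        0.2468      8.559    0.01732
  Δ          -0.2446    -0.2446     0.2446
  eq        0.002229      8.314     0.2619
  solve Keq expr → x = 0.2446; check Q = 14.13

x = 0.2446 M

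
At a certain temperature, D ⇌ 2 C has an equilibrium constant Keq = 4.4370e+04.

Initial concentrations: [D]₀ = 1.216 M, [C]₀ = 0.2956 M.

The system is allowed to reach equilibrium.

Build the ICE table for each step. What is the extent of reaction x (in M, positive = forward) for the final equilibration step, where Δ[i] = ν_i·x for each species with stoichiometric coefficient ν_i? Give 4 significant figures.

x = 1.216 M

Q₀ = 0.07186 vs Keq = 4.4370e+04 ⇒ Q<K, forward
Step 1:
                    D           C
  init          1.216      0.2956
  Δ            -1.216       2.432
  eq       1.6764e-04       2.727
  solve Keq expr → x = 1.216; check Q = 4.4370e+04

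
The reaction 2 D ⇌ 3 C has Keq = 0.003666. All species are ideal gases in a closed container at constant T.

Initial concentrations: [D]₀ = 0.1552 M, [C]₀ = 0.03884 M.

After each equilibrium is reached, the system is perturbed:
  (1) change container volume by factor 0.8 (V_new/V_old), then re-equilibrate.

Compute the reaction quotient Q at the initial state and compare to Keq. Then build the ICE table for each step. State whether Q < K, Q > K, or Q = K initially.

Q₀ = 0.002433; Q < K (proceeds forward)

Q₀ = 0.002433 vs Keq = 0.003666 ⇒ Q<K, forward
Step 1:
                    D           C
  init         0.1552     0.03884
  Δ         -0.003363    0.005045
  eq           0.1518     0.04388
  solve Keq expr → x = 0.001682; check Q = 0.003666
Then change container volume by factor 0.8 (V_new/V_old).
Step 2:
                    D           C
  init         0.1898     0.05486
  Δ          0.002343   -0.003514
  eq           0.1921     0.05134
  solve Keq expr → x = -0.001171; check Q = 0.003666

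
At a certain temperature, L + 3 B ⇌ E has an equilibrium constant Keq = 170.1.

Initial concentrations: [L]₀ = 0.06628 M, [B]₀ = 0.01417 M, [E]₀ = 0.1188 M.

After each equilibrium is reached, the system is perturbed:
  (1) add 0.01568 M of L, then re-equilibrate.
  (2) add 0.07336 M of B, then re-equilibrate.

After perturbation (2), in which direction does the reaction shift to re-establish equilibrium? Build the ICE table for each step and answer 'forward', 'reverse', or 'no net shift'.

Q₀ = 6.2998e+05 vs Keq = 170.1 ⇒ Q>K, reverse
Step 1:
                  L         B         E
  I         0.06628   0.01417    0.1188
  C         0.04697    0.1409  -0.04697
  E          0.1132    0.1551   0.07183
  solve Keq expr → x = -0.04697; check Q = 170.1
Then add 0.01568 M of L.
Step 2:
                  L         B         E
  I          0.1289    0.1551   0.07183
  C        -0.00161 -0.004831   0.00161
  E          0.1273    0.1502   0.07344
  solve Keq expr → x = 0.00161; check Q = 170.1
Then add 0.07336 M of B.
Step 3:
                  L         B         E
  I          0.1273    0.2236   0.07344
  C        -0.01789  -0.05367   0.01789
  E          0.1094    0.1699   0.09133
  solve Keq expr → x = 0.01789; check Q = 170.1

Direction: forward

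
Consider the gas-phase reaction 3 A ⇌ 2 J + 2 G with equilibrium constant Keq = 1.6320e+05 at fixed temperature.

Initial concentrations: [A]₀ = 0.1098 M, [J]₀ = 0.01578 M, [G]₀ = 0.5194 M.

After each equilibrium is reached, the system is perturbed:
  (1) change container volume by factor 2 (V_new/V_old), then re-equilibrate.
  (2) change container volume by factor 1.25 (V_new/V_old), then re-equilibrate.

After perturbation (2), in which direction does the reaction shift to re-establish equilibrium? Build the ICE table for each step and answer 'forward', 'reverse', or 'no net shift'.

Direction: forward

Q₀ = 0.05075 vs Keq = 1.6320e+05 ⇒ Q<K, forward
Step 1:
                   A          J          G
  Initial     0.1098    0.01578     0.5194
  Change     -0.1073    0.07151    0.07151
  Equil     0.002536    0.08729     0.5909
  solve Keq expr → x = 0.03575; check Q = 1.6320e+05
Then change container volume by factor 2 (V_new/V_old).
Step 2:
                   A          J          G
  Initial   0.001268    0.04364     0.2955
  Change  -2.5851e-04 1.7234e-04 1.7234e-04
  Equil     0.001009    0.04382     0.2956
  solve Keq expr → x = 8.6169e-05; check Q = 1.6320e+05
Then change container volume by factor 1.25 (V_new/V_old).
Step 3:
                   A          J          G
  Initial 8.0744e-04    0.03505     0.2365
  Change  -5.7254e-05 3.8169e-05 3.8169e-05
  Equil   7.5018e-04    0.03509     0.2365
  solve Keq expr → x = 1.9085e-05; check Q = 1.6320e+05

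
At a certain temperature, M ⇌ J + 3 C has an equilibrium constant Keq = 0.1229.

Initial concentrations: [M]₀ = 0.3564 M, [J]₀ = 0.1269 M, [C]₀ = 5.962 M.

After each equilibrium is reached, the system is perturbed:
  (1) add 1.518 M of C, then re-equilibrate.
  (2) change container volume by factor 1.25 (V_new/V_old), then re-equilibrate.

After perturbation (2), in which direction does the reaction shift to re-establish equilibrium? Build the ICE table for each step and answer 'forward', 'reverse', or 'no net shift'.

Q₀ = 75.46 vs Keq = 0.1229 ⇒ Q>K, reverse
Step 1:
                  M         J         C
  Initial    0.3564    0.1269     5.962
  Change     0.1266   -0.1266   -0.3797
  Equil       0.483 3.4121e-04     5.582
  solve Keq expr → x = -0.1266; check Q = 0.1229
Then add 1.518 M of C.
Step 2:
                  M         J         C
  Initial     0.483 3.4121e-04       7.1
  Change  1.7529e-04 -1.7529e-04 -5.2588e-04
  Equil      0.4831 1.6591e-04       7.1
  solve Keq expr → x = -1.7529e-04; check Q = 0.1229
Then change container volume by factor 1.25 (V_new/V_old).
Step 3:
                  M         J         C
  Initial    0.3865 1.3273e-04      5.68
  Change  -1.2637e-04 1.2637e-04 3.7912e-04
  Equil      0.3864 2.5910e-04      5.68
  solve Keq expr → x = 1.2637e-04; check Q = 0.1229

Direction: forward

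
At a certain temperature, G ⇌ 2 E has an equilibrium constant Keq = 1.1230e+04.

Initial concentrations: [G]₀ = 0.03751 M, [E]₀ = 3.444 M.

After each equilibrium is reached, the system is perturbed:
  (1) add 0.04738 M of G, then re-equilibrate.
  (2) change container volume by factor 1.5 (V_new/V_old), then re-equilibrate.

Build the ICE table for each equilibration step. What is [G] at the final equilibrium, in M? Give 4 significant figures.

Q₀ = 316.2 vs Keq = 1.1230e+04 ⇒ Q<K, forward
Step 1:
                   G          E
  Initial    0.03751      3.444
  Change    -0.03641    0.07282
  Equil     0.001101      3.517
  solve Keq expr → x = 0.03641; check Q = 1.1230e+04
Then add 0.04738 M of G.
Step 2:
                   G          E
  Initial    0.04848      3.517
  Change    -0.04732    0.09464
  Equil     0.001161      3.611
  solve Keq expr → x = 0.04732; check Q = 1.1230e+04
Then change container volume by factor 1.5 (V_new/V_old).
Step 3:
                   G          E
  Initial 7.7427e-04      2.408
  Change  -2.5787e-04 5.1574e-04
  Equil   5.1640e-04      2.408
  solve Keq expr → x = 2.5787e-04; check Q = 1.1230e+04

[G]_eq = 5.1640e-04 M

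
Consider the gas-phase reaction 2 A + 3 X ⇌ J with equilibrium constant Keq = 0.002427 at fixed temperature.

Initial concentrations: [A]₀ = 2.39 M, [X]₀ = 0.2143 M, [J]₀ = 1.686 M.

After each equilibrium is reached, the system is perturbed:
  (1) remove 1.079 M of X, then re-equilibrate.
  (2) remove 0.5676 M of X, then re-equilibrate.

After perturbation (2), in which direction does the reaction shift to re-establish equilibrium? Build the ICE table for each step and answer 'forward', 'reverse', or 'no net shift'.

Direction: reverse

Q₀ = 29.99 vs Keq = 0.002427 ⇒ Q>K, reverse
Step 1:
                   A          X          J
  I             2.39     0.2143      1.686
  C            1.691      2.536    -0.8453
  E            4.081       2.75     0.8407
  solve Keq expr → x = -0.8453; check Q = 0.002427
Then remove 1.079 M of X.
Step 2:
                   A          X          J
  I            4.081      1.671     0.8407
  C           0.4361     0.6542    -0.2181
  E            4.517      2.325     0.6226
  solve Keq expr → x = -0.2181; check Q = 0.002427
Then remove 0.5676 M of X.
Step 3:
                   A          X          J
  I            4.517      1.758     0.6226
  C           0.2295     0.3443    -0.1148
  E            4.746      2.102     0.5079
  solve Keq expr → x = -0.1148; check Q = 0.002427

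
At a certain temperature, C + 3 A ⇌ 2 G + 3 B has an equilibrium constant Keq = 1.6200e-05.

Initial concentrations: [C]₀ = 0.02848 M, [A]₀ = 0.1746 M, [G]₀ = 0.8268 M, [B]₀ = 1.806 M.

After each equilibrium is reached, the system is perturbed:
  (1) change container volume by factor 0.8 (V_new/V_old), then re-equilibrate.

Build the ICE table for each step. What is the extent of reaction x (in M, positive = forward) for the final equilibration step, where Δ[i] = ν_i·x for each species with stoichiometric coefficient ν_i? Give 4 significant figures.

Q₀ = 2.6563e+04 vs Keq = 1.6200e-05 ⇒ Q>K, reverse
Step 1:
                   C          A          G          B
  I          0.02848     0.1746     0.8268      1.806
  C           0.4084      1.225    -0.8168     -1.225
  E           0.4369        1.4   0.009957     0.5807
  solve Keq expr → x = -0.4084; check Q = 1.6200e-05
Then change container volume by factor 0.8 (V_new/V_old).
Step 2:
                   C          A          G          B
  I           0.5461       1.75    0.01245     0.7259
  C       6.2324e-04    0.00187  -0.001246   -0.00187
  E           0.5468      1.752     0.0112      0.724
  solve Keq expr → x = -6.2324e-04; check Q = 1.6200e-05

x = -6.2324e-04 M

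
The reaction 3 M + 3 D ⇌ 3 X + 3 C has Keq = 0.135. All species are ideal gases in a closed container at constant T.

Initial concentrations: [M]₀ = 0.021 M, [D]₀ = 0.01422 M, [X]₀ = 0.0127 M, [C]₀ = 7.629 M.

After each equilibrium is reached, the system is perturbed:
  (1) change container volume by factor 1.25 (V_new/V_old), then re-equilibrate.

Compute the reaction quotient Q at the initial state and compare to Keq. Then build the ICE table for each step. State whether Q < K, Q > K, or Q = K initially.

Q₀ = 3.4155e+07; Q > K (proceeds reverse)

Q₀ = 3.4155e+07 vs Keq = 0.135 ⇒ Q>K, reverse
Step 1:
                  M         D         X         C
  I           0.021   0.01422    0.0127     7.629
  C         0.01264   0.01264  -0.01264  -0.01264
  E         0.03364   0.02686 6.0856e-05     7.616
  solve Keq expr → x = -0.004213; check Q = 0.135
Then change container volume by factor 1.25 (V_new/V_old).
Step 2:
                  M         D         X         C
  I         0.02691   0.02149 4.8685e-05     6.093
  C               0         0         0         0
  E         0.02691   0.02149 4.8685e-05     6.093
  solve Keq expr → x = 0; check Q = 0.135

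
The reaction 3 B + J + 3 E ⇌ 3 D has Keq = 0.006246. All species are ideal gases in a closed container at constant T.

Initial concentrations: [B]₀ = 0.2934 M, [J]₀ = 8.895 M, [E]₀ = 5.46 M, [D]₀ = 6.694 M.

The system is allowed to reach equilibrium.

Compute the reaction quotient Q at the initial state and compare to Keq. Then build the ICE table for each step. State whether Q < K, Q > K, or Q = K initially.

Q₀ = 8.203 vs Keq = 0.006246 ⇒ Q>K, reverse
Step 1:
                    B           J           E           D
  init         0.2934       8.895        5.46       6.694
  Δ             1.576      0.5255       1.576      -1.576
  eq             1.87        9.42       7.036       5.118
  solve Keq expr → x = -0.5255; check Q = 0.006246

Q₀ = 8.203; Q > K (proceeds reverse)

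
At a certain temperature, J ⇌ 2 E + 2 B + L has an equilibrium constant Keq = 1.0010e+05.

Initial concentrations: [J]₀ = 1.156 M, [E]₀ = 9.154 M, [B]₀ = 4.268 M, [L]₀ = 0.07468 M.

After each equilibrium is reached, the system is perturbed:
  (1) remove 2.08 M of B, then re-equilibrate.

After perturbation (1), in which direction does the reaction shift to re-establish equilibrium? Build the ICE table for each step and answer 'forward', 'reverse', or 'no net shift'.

Direction: forward

Q₀ = 98.61 vs Keq = 1.0010e+05 ⇒ Q<K, forward
Step 1:
                    J           E           B           L
  Initial       1.156       9.154       4.268     0.07468
  Change       -1.093       2.187       2.187       1.093
  Equil       0.06254       11.34       6.455       1.168
  solve Keq expr → x = 1.093; check Q = 1.0010e+05
Then remove 2.08 M of B.
Step 2:
                    J           E           B           L
  Initial     0.06254       11.34       4.375       1.168
  Change     -0.03182     0.06364     0.06364     0.03182
  Equil       0.03072        11.4       4.439         1.2
  solve Keq expr → x = 0.03182; check Q = 1.0010e+05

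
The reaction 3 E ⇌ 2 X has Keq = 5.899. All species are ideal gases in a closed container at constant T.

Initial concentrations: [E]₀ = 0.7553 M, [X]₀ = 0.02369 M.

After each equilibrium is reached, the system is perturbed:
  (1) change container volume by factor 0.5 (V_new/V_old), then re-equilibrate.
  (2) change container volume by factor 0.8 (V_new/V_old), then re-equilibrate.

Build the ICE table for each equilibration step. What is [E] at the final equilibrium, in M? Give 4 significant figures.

Q₀ = 0.001302 vs Keq = 5.899 ⇒ Q<K, forward
Step 1:
                    E           X
  I            0.7553     0.02369
  C           -0.4828      0.3219
  E            0.2725      0.3455
  solve Keq expr → x = 0.1609; check Q = 5.899
Then change container volume by factor 0.5 (V_new/V_old).
Step 2:
                    E           X
  I             0.545      0.6911
  C          -0.08823     0.05882
  E            0.4568      0.7499
  solve Keq expr → x = 0.02941; check Q = 5.899
Then change container volume by factor 0.8 (V_new/V_old).
Step 3:
                    E           X
  I             0.571      0.9374
  C          -0.03274     0.02182
  E            0.5383      0.9592
  solve Keq expr → x = 0.01091; check Q = 5.899

[E]_eq = 0.5383 M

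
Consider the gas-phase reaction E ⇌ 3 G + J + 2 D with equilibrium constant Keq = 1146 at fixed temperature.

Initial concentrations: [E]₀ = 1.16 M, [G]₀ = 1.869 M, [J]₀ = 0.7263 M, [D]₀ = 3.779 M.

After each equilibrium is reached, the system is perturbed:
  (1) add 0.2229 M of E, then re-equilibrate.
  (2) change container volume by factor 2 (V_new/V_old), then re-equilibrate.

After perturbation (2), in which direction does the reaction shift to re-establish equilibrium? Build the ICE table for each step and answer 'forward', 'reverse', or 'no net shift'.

Q₀ = 58.38 vs Keq = 1146 ⇒ Q<K, forward
Step 1:
                   E          G          J          D
  init          1.16      1.869     0.7263      3.779
  Δ          -0.4408      1.323     0.4408     0.8817
  eq          0.7192      3.192      1.167      4.661
  solve Keq expr → x = 0.4408; check Q = 1146
Then add 0.2229 M of E.
Step 2:
                   E          G          J          D
  init        0.9421      3.192      1.167      4.661
  Δ         -0.04877     0.1463    0.04877    0.09754
  eq          0.8933      3.338      1.216      4.758
  solve Keq expr → x = 0.04877; check Q = 1146
Then change container volume by factor 2 (V_new/V_old).
Step 3:
                   E          G          J          D
  init        0.4466      1.669      0.608      2.379
  Δ          -0.3158     0.9474     0.3158     0.6316
  eq          0.1308      2.616     0.9238      3.011
  solve Keq expr → x = 0.3158; check Q = 1146

Direction: forward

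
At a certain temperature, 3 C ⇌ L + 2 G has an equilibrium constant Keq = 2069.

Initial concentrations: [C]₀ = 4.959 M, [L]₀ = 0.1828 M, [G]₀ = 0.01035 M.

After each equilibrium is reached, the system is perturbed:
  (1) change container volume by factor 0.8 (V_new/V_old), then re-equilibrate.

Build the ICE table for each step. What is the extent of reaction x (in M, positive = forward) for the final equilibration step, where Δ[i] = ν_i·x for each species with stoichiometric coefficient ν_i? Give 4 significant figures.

x = 0 M

Q₀ = 1.6057e-07 vs Keq = 2069 ⇒ Q<K, forward
Step 1:
                  C         L         G
  init        4.959    0.1828   0.01035
  Δ          -4.754     1.585     3.169
  eq         0.2052     1.767      3.18
  solve Keq expr → x = 1.585; check Q = 2069
Then change container volume by factor 0.8 (V_new/V_old).
Step 2:
                  C         L         G
  init       0.2565     2.209     3.974
  Δ               0         0         0
  eq         0.2565     2.209     3.974
  solve Keq expr → x = 0; check Q = 2069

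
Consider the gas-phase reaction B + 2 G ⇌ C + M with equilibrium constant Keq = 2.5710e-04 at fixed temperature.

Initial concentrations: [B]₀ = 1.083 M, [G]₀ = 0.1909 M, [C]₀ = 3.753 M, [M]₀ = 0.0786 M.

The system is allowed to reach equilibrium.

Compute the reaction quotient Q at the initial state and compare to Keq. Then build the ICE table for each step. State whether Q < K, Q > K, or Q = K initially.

Q₀ = 7.474 vs Keq = 2.5710e-04 ⇒ Q>K, reverse
Step 1:
                   B          G          C          M
  I            1.083     0.1909      3.753     0.0786
  C          0.07859     0.1572   -0.07859   -0.07859
  E            1.162     0.3481      3.674 9.8475e-06
  solve Keq expr → x = -0.07859; check Q = 2.5710e-04

Q₀ = 7.474; Q > K (proceeds reverse)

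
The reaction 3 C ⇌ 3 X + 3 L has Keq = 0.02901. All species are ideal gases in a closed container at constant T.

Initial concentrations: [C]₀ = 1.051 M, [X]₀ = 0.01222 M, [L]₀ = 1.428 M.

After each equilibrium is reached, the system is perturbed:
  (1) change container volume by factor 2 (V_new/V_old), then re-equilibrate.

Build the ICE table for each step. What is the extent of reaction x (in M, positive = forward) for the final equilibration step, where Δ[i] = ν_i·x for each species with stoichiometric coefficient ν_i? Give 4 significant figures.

Q₀ = 4.5771e-06 vs Keq = 0.02901 ⇒ Q<K, forward
Step 1:
                  C         X         L
  Initial     1.051   0.01222     1.428
  Change    -0.1601    0.1601    0.1601
  Equil      0.8909    0.1724     1.588
  solve Keq expr → x = 0.05338; check Q = 0.02901
Then change container volume by factor 2 (V_new/V_old).
Step 2:
                  C         X         L
  Initial    0.4454   0.08618    0.7941
  Change   -0.05507   0.05507   0.05507
  Equil      0.3904    0.1413    0.8491
  solve Keq expr → x = 0.01836; check Q = 0.02901

x = 0.01836 M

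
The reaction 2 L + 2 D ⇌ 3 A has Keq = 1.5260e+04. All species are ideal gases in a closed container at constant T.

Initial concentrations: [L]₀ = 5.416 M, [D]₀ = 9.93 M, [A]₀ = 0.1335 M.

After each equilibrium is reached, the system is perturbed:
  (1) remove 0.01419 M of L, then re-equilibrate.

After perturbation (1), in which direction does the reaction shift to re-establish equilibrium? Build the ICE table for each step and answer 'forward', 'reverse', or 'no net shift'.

Direction: reverse

Q₀ = 8.2260e-07 vs Keq = 1.5260e+04 ⇒ Q<K, forward
Step 1:
                  L         D         A
  Initial     5.416      9.93    0.1335
  Change     -5.374    -5.374     8.061
  Equil     0.04169     4.556     8.195
  solve Keq expr → x = 2.687; check Q = 1.5260e+04
Then remove 0.01419 M of L.
Step 2:
                  L         D         A
  Initial    0.0275     4.556     8.195
  Change     0.0139    0.0139  -0.02086
  Equil      0.0414      4.57     8.174
  solve Keq expr → x = -0.006952; check Q = 1.5260e+04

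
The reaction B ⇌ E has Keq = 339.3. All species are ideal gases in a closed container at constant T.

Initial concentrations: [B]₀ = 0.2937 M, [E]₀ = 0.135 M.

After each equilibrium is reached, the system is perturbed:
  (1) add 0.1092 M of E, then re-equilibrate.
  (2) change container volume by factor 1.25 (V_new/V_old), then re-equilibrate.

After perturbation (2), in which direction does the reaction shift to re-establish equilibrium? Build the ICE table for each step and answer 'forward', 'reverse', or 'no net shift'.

Direction: no net shift

Q₀ = 0.4597 vs Keq = 339.3 ⇒ Q<K, forward
Step 1:
                    B           E
  Initial      0.2937       0.135
  Change      -0.2924      0.2924
  Equil       0.00126      0.4274
  solve Keq expr → x = 0.2924; check Q = 339.3
Then add 0.1092 M of E.
Step 2:
                    B           E
  Initial     0.00126      0.5366
  Change   3.2089e-04 -3.2089e-04
  Equil      0.001581      0.5363
  solve Keq expr → x = -3.2089e-04; check Q = 339.3
Then change container volume by factor 1.25 (V_new/V_old).
Step 3:
                    B           E
  Initial    0.001265      0.4291
  Change            0           0
  Equil      0.001265      0.4291
  solve Keq expr → x = 0; check Q = 339.3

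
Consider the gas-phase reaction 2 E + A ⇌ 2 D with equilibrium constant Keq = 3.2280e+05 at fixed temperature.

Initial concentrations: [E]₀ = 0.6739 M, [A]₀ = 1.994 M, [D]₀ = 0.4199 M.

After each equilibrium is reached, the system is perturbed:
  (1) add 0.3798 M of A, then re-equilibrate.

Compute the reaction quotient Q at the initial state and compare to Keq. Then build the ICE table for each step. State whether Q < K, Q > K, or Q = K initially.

Q₀ = 0.1947; Q < K (proceeds forward)

Q₀ = 0.1947 vs Keq = 3.2280e+05 ⇒ Q<K, forward
Step 1:
                    E           A           D
  init         0.6739       1.994      0.4199
  Δ           -0.6724     -0.3362      0.6724
  eq         0.001493       1.658       1.092
  solve Keq expr → x = 0.3362; check Q = 3.2280e+05
Then add 0.3798 M of A.
Step 2:
                    E           A           D
  init       0.001493       2.038       1.092
  Δ       -1.4613e-04 -7.3064e-05  1.4613e-04
  eq         0.001347       2.038       1.092
  solve Keq expr → x = 7.3064e-05; check Q = 3.2280e+05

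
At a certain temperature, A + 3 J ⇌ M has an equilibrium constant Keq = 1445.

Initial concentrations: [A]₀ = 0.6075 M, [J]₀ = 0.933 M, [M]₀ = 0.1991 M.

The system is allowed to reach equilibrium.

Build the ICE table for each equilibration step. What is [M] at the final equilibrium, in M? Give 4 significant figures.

Q₀ = 0.4035 vs Keq = 1445 ⇒ Q<K, forward
Step 1:
                   A          J          M
  Initial     0.6075      0.933     0.1991
  Change     -0.2777     -0.833     0.2777
  Equil       0.3298        0.1     0.4768
  solve Keq expr → x = 0.2777; check Q = 1445

[M]_eq = 0.4768 M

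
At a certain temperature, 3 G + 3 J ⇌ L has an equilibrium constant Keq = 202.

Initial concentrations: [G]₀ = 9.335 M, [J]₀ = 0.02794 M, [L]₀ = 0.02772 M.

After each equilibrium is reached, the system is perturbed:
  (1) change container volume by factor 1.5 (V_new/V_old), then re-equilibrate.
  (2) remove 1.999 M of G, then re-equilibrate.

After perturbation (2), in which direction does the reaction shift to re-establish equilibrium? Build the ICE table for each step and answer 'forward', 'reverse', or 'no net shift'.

Q₀ = 1.562 vs Keq = 202 ⇒ Q<K, forward
Step 1:
                    G           J           L
  I             9.335     0.02794     0.02772
  C          -0.02195    -0.02195    0.007317
  E             9.313    0.005988     0.03504
  solve Keq expr → x = 0.007317; check Q = 202
Then change container volume by factor 1.5 (V_new/V_old).
Step 2:
                    G           J           L
  I             6.209    0.003992     0.02336
  C          0.003709    0.003709   -0.001236
  E             6.212    0.007701     0.02212
  solve Keq expr → x = -0.001236; check Q = 202
Then remove 1.999 M of G.
Step 3:
                    G           J           L
  I             4.213    0.007701     0.02212
  C          0.003445    0.003445   -0.001148
  E             4.217     0.01115     0.02097
  solve Keq expr → x = -0.001148; check Q = 202

Direction: reverse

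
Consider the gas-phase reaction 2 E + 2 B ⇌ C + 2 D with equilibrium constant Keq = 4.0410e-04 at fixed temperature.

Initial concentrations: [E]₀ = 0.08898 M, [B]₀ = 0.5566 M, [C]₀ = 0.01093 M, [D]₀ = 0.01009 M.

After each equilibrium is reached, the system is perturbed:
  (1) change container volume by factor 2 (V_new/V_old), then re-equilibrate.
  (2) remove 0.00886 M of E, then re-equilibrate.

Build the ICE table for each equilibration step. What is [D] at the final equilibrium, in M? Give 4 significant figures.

Q₀ = 4.5366e-04 vs Keq = 4.0410e-04 ⇒ Q>K, reverse
Step 1:
                    E           B           C           D
  init        0.08898      0.5566     0.01093     0.01009
  Δ        4.2117e-04  4.2117e-04 -2.1059e-04 -4.2117e-04
  eq           0.0894       0.557     0.01072    0.009669
  solve Keq expr → x = -2.1059e-04; check Q = 4.0410e-04
Then change container volume by factor 2 (V_new/V_old).
Step 2:
                    E           B           C           D
  init         0.0447      0.2785     0.00536    0.004834
  Δ          0.001117    0.001117 -5.5870e-04   -0.001117
  eq          0.04582      0.2796    0.004801    0.003717
  solve Keq expr → x = -5.5870e-04; check Q = 4.0410e-04
Then remove 0.00886 M of E.
Step 3:
                    E           B           C           D
  init        0.03696      0.2796    0.004801    0.003717
  Δ        5.7121e-04  5.7121e-04 -2.8561e-04 -5.7121e-04
  eq          0.03753      0.2802    0.004515    0.003146
  solve Keq expr → x = -2.8561e-04; check Q = 4.0410e-04

[D]_eq = 0.003146 M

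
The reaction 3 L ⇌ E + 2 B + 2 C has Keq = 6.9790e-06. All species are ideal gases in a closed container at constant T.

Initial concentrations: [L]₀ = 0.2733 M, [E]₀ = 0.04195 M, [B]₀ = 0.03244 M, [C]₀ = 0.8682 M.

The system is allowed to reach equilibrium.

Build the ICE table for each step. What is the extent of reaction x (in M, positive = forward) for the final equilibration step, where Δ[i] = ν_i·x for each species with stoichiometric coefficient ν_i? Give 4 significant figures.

x = -0.01452 M

Q₀ = 0.00163 vs Keq = 6.9790e-06 ⇒ Q>K, reverse
Step 1:
                   L          E          B          C
  init        0.2733    0.04195    0.03244     0.8682
  Δ          0.04357   -0.01452   -0.02905   -0.02905
  eq          0.3169    0.02743   0.003391     0.8392
  solve Keq expr → x = -0.01452; check Q = 6.9790e-06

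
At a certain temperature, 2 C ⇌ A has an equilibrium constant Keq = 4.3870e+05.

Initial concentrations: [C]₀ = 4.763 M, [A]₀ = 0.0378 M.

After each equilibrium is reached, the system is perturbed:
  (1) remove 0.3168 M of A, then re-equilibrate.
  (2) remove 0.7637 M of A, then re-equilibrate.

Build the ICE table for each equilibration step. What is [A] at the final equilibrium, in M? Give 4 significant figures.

[A]_eq = 1.338 M

Q₀ = 0.001666 vs Keq = 4.3870e+05 ⇒ Q<K, forward
Step 1:
                   C          A
  Initial      4.763     0.0378
  Change      -4.761       2.38
  Equil     0.002348      2.418
  solve Keq expr → x = 2.38; check Q = 4.3870e+05
Then remove 0.3168 M of A.
Step 2:
                   C          A
  Initial   0.002348      2.101
  Change  -1.5915e-04 7.9573e-05
  Equil     0.002189      2.101
  solve Keq expr → x = 7.9573e-05; check Q = 4.3870e+05
Then remove 0.7637 M of A.
Step 3:
                   C          A
  Initial   0.002189      1.338
  Change  -4.4227e-04 2.2113e-04
  Equil     0.001746      1.338
  solve Keq expr → x = 2.2113e-04; check Q = 4.3870e+05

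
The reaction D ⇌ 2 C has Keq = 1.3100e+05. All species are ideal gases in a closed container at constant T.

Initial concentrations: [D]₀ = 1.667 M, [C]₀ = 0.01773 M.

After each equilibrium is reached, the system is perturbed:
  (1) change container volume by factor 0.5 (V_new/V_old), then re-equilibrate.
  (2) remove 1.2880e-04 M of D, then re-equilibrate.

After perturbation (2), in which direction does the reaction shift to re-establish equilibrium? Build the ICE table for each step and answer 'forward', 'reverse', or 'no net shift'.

Q₀ = 1.8857e-04 vs Keq = 1.3100e+05 ⇒ Q<K, forward
Step 1:
                  D         C
  Initial     1.667   0.01773
  Change     -1.667     3.334
  Equil   8.5748e-05     3.352
  solve Keq expr → x = 1.667; check Q = 1.3100e+05
Then change container volume by factor 0.5 (V_new/V_old).
Step 2:
                  D         C
  Initial 1.7150e-04     6.703
  Change  1.7146e-04 -3.4292e-04
  Equil   3.4296e-04     6.703
  solve Keq expr → x = -1.7146e-04; check Q = 1.3100e+05
Then remove 1.2880e-04 M of D.
Step 3:
                  D         C
  Initial 2.1416e-04     6.703
  Change  1.2877e-04 -2.5755e-04
  Equil   3.4293e-04     6.703
  solve Keq expr → x = -1.2877e-04; check Q = 1.3100e+05

Direction: reverse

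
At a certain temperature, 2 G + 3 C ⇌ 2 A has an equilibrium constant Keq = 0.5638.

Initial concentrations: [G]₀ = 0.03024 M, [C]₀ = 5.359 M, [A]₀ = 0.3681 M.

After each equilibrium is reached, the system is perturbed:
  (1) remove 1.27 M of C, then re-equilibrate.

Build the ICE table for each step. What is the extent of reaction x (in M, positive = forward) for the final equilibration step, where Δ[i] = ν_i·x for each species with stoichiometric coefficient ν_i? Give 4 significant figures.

x = -0.008065 M

Q₀ = 0.9628 vs Keq = 0.5638 ⇒ Q>K, reverse
Step 1:
                  G         C         A
  init      0.03024     5.359    0.3681
  Δ        0.008257   0.01238 -0.008257
  eq         0.0385     5.371    0.3598
  solve Keq expr → x = -0.004128; check Q = 0.5638
Then remove 1.27 M of C.
Step 2:
                  G         C         A
  init       0.0385     4.101    0.3598
  Δ         0.01613    0.0242  -0.01613
  eq        0.05463     4.126    0.3437
  solve Keq expr → x = -0.008065; check Q = 0.5638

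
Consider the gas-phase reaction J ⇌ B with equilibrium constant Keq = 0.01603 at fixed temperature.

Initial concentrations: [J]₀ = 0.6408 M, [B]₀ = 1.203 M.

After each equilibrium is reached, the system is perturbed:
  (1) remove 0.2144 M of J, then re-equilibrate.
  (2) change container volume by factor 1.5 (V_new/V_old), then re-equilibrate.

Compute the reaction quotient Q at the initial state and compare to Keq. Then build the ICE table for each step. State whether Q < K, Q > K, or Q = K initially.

Q₀ = 1.877; Q > K (proceeds reverse)

Q₀ = 1.877 vs Keq = 0.01603 ⇒ Q>K, reverse
Step 1:
                   J          B
  I           0.6408      1.203
  C            1.174     -1.174
  E            1.815    0.02909
  solve Keq expr → x = -1.174; check Q = 0.01603
Then remove 0.2144 M of J.
Step 2:
                   J          B
  I              1.6    0.02909
  C         0.003383  -0.003383
  E            1.604    0.02571
  solve Keq expr → x = -0.003383; check Q = 0.01603
Then change container volume by factor 1.5 (V_new/V_old).
Step 3:
                   J          B
  I            1.069    0.01714
  C                0          0
  E            1.069    0.01714
  solve Keq expr → x = 0; check Q = 0.01603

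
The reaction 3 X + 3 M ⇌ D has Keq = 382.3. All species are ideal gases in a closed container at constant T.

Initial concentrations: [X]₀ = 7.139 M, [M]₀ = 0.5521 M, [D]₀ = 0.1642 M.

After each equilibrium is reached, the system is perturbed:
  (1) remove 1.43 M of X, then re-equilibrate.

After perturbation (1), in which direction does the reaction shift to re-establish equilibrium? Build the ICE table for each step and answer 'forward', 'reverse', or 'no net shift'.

Direction: reverse

Q₀ = 0.002682 vs Keq = 382.3 ⇒ Q<K, forward
Step 1:
                  X         M         D
  I           7.139    0.5521    0.1642
  C         -0.5375   -0.5375    0.1792
  E           6.602   0.01462    0.3434
  solve Keq expr → x = 0.1792; check Q = 382.3
Then remove 1.43 M of X.
Step 2:
                  X         M         D
  I           5.172   0.01462    0.3434
  C        0.004003  0.004003 -0.001334
  E           5.176   0.01862     0.342
  solve Keq expr → x = -0.001334; check Q = 382.3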